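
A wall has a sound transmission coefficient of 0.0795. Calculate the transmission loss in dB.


Given values:
  tau = 0.0795
Formula: TL = 10 * log10(1 / tau)
Compute 1 / tau = 1 / 0.0795 = 12.5786
Compute log10(12.5786) = 1.099632
TL = 10 * 1.099632 = 11.0

11.0 dB


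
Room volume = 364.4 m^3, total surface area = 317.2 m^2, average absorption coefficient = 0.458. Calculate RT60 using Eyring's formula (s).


Given values:
  V = 364.4 m^3, S = 317.2 m^2, alpha = 0.458
Formula: RT60 = 0.161 * V / (-S * ln(1 - alpha))
Compute ln(1 - 0.458) = ln(0.542) = -0.612489
Denominator: -317.2 * -0.612489 = 194.2815
Numerator: 0.161 * 364.4 = 58.6684
RT60 = 58.6684 / 194.2815 = 0.302

0.302 s


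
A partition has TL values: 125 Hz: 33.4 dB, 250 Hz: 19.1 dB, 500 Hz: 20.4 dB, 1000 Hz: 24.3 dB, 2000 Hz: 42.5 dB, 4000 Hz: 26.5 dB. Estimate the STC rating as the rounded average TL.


Given TL values at each frequency:
  125 Hz: 33.4 dB
  250 Hz: 19.1 dB
  500 Hz: 20.4 dB
  1000 Hz: 24.3 dB
  2000 Hz: 42.5 dB
  4000 Hz: 26.5 dB
Formula: STC ~ round(average of TL values)
Sum = 33.4 + 19.1 + 20.4 + 24.3 + 42.5 + 26.5 = 166.2
Average = 166.2 / 6 = 27.7
Rounded: 28

28


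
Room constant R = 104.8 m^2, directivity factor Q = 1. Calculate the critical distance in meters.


Given values:
  R = 104.8 m^2, Q = 1
Formula: d_c = 0.141 * sqrt(Q * R)
Compute Q * R = 1 * 104.8 = 104.8
Compute sqrt(104.8) = 10.2372
d_c = 0.141 * 10.2372 = 1.443

1.443 m


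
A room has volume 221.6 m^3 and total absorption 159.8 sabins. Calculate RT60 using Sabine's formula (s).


Given values:
  V = 221.6 m^3
  A = 159.8 sabins
Formula: RT60 = 0.161 * V / A
Numerator: 0.161 * 221.6 = 35.6776
RT60 = 35.6776 / 159.8 = 0.223

0.223 s


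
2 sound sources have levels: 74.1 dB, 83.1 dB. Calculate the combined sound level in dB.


Formula: L_total = 10 * log10( sum(10^(Li/10)) )
  Source 1: 10^(74.1/10) = 25703957.8277
  Source 2: 10^(83.1/10) = 204173794.467
Sum of linear values = 229877752.2947
L_total = 10 * log10(229877752.2947) = 83.61

83.61 dB


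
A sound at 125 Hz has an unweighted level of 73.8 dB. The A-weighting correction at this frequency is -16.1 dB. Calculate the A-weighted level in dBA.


Given values:
  SPL = 73.8 dB
  A-weighting at 125 Hz = -16.1 dB
Formula: L_A = SPL + A_weight
L_A = 73.8 + (-16.1)
L_A = 57.7

57.7 dBA


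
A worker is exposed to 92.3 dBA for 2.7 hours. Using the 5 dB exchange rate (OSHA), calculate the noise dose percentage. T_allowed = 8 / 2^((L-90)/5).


Given values:
  L = 92.3 dBA, T = 2.7 hours
Formula: T_allowed = 8 / 2^((L - 90) / 5)
Compute exponent: (92.3 - 90) / 5 = 0.46
Compute 2^(0.46) = 1.375542
T_allowed = 8 / 1.375542 = 5.815889 hours
Dose = (T / T_allowed) * 100
Dose = (2.7 / 5.815889) * 100 = 46.42

46.42 %


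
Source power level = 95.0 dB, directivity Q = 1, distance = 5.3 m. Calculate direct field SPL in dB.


Given values:
  Lw = 95.0 dB, Q = 1, r = 5.3 m
Formula: SPL = Lw + 10 * log10(Q / (4 * pi * r^2))
Compute 4 * pi * r^2 = 4 * pi * 5.3^2 = 352.9894
Compute Q / denom = 1 / 352.9894 = 0.00283295
Compute 10 * log10(0.00283295) = -25.4776
SPL = 95.0 + (-25.4776) = 69.52

69.52 dB


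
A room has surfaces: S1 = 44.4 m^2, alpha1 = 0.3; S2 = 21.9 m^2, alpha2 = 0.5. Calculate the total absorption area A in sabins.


Given surfaces:
  Surface 1: 44.4 * 0.3 = 13.32
  Surface 2: 21.9 * 0.5 = 10.95
Formula: A = sum(Si * alpha_i)
A = 13.32 + 10.95
A = 24.27

24.27 sabins


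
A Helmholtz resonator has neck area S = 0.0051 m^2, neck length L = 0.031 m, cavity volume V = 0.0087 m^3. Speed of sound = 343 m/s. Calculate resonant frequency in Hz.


Given values:
  S = 0.0051 m^2, L = 0.031 m, V = 0.0087 m^3, c = 343 m/s
Formula: f = (c / (2*pi)) * sqrt(S / (V * L))
Compute V * L = 0.0087 * 0.031 = 0.0002697
Compute S / (V * L) = 0.0051 / 0.0002697 = 18.9099
Compute sqrt(18.9099) = 4.348551
Compute c / (2*pi) = 343 / 6.283185 = 54.590148
f = 54.590148 * 4.348551 = 237.39

237.39 Hz


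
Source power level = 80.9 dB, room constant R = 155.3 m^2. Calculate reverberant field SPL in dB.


Given values:
  Lw = 80.9 dB, R = 155.3 m^2
Formula: SPL = Lw + 10 * log10(4 / R)
Compute 4 / R = 4 / 155.3 = 0.025757
Compute 10 * log10(0.025757) = -15.891
SPL = 80.9 + (-15.891) = 65.01

65.01 dB


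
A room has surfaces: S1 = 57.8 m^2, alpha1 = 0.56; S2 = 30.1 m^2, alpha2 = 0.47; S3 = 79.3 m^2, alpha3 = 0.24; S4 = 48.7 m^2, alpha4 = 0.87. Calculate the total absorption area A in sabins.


Given surfaces:
  Surface 1: 57.8 * 0.56 = 32.368
  Surface 2: 30.1 * 0.47 = 14.147
  Surface 3: 79.3 * 0.24 = 19.032
  Surface 4: 48.7 * 0.87 = 42.369
Formula: A = sum(Si * alpha_i)
A = 32.368 + 14.147 + 19.032 + 42.369
A = 107.92

107.92 sabins


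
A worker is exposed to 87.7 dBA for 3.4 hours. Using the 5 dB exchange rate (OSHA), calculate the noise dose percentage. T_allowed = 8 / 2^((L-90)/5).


Given values:
  L = 87.7 dBA, T = 3.4 hours
Formula: T_allowed = 8 / 2^((L - 90) / 5)
Compute exponent: (87.7 - 90) / 5 = -0.46
Compute 2^(-0.46) = 0.726986
T_allowed = 8 / 0.726986 = 11.004338 hours
Dose = (T / T_allowed) * 100
Dose = (3.4 / 11.004338) * 100 = 30.9

30.9 %


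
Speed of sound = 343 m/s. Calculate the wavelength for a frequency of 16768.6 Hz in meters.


Given values:
  c = 343 m/s, f = 16768.6 Hz
Formula: lambda = c / f
lambda = 343 / 16768.6
lambda = 0.0205

0.0205 m


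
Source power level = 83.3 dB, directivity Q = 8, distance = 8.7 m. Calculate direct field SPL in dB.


Given values:
  Lw = 83.3 dB, Q = 8, r = 8.7 m
Formula: SPL = Lw + 10 * log10(Q / (4 * pi * r^2))
Compute 4 * pi * r^2 = 4 * pi * 8.7^2 = 951.1486
Compute Q / denom = 8 / 951.1486 = 0.00841088
Compute 10 * log10(0.00841088) = -20.7516
SPL = 83.3 + (-20.7516) = 62.55

62.55 dB


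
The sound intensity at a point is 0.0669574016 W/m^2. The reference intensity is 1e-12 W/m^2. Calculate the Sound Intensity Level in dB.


Given values:
  I = 0.0669574016 W/m^2
  I_ref = 1e-12 W/m^2
Formula: SIL = 10 * log10(I / I_ref)
Compute ratio: I / I_ref = 66957401600
Compute log10: log10(66957401600) = 10.825799
Multiply: SIL = 10 * 10.825799 = 108.26

108.26 dB


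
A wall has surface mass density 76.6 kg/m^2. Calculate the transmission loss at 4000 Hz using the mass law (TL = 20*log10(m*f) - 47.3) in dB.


Given values:
  m = 76.6 kg/m^2, f = 4000 Hz
Formula: TL = 20 * log10(m * f) - 47.3
Compute m * f = 76.6 * 4000 = 306400.0
Compute log10(306400.0) = 5.486289
Compute 20 * 5.486289 = 109.7258
TL = 109.7258 - 47.3 = 62.43

62.43 dB


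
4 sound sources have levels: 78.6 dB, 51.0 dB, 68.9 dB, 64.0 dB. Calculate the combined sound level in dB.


Formula: L_total = 10 * log10( sum(10^(Li/10)) )
  Source 1: 10^(78.6/10) = 72443596.0075
  Source 2: 10^(51.0/10) = 125892.5412
  Source 3: 10^(68.9/10) = 7762471.1663
  Source 4: 10^(64.0/10) = 2511886.4315
Sum of linear values = 82843846.1465
L_total = 10 * log10(82843846.1465) = 79.18

79.18 dB


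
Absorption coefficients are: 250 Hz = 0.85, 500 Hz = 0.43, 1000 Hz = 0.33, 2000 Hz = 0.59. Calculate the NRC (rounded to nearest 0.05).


Given values:
  a_250 = 0.85, a_500 = 0.43
  a_1000 = 0.33, a_2000 = 0.59
Formula: NRC = (a250 + a500 + a1000 + a2000) / 4
Sum = 0.85 + 0.43 + 0.33 + 0.59 = 2.2
NRC = 2.2 / 4 = 0.55
Rounded to nearest 0.05: 0.55

0.55


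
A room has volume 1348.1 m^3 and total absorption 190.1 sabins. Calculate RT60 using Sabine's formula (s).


Given values:
  V = 1348.1 m^3
  A = 190.1 sabins
Formula: RT60 = 0.161 * V / A
Numerator: 0.161 * 1348.1 = 217.0441
RT60 = 217.0441 / 190.1 = 1.142

1.142 s


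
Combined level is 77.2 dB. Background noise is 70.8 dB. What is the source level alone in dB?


Given values:
  L_total = 77.2 dB, L_bg = 70.8 dB
Formula: L_source = 10 * log10(10^(L_total/10) - 10^(L_bg/10))
Convert to linear:
  10^(77.2/10) = 52480746.025
  10^(70.8/10) = 12022644.3462
Difference: 52480746.025 - 12022644.3462 = 40458101.6788
L_source = 10 * log10(40458101.6788) = 76.07

76.07 dB


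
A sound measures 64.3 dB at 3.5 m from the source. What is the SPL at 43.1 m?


Given values:
  SPL1 = 64.3 dB, r1 = 3.5 m, r2 = 43.1 m
Formula: SPL2 = SPL1 - 20 * log10(r2 / r1)
Compute ratio: r2 / r1 = 43.1 / 3.5 = 12.3143
Compute log10: log10(12.3143) = 1.09041
Compute drop: 20 * 1.09041 = 21.8082
SPL2 = 64.3 - 21.8082 = 42.49

42.49 dB


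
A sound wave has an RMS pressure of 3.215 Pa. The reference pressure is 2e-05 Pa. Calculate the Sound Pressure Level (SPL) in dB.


Given values:
  p = 3.215 Pa
  p_ref = 2e-05 Pa
Formula: SPL = 20 * log10(p / p_ref)
Compute ratio: p / p_ref = 3.215 / 2e-05 = 160750
Compute log10: log10(160750) = 5.206151
Multiply: SPL = 20 * 5.206151 = 104.12

104.12 dB


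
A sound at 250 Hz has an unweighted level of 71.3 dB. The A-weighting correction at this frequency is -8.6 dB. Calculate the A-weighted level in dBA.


Given values:
  SPL = 71.3 dB
  A-weighting at 250 Hz = -8.6 dB
Formula: L_A = SPL + A_weight
L_A = 71.3 + (-8.6)
L_A = 62.7

62.7 dBA


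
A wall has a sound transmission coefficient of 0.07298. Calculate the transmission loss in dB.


Given values:
  tau = 0.07298
Formula: TL = 10 * log10(1 / tau)
Compute 1 / tau = 1 / 0.07298 = 13.7024
Compute log10(13.7024) = 1.136797
TL = 10 * 1.136797 = 11.37

11.37 dB


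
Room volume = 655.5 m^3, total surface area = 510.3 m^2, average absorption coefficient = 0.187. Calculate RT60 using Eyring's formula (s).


Given values:
  V = 655.5 m^3, S = 510.3 m^2, alpha = 0.187
Formula: RT60 = 0.161 * V / (-S * ln(1 - alpha))
Compute ln(1 - 0.187) = ln(0.813) = -0.207024
Denominator: -510.3 * -0.207024 = 105.6443
Numerator: 0.161 * 655.5 = 105.5355
RT60 = 105.5355 / 105.6443 = 0.999

0.999 s


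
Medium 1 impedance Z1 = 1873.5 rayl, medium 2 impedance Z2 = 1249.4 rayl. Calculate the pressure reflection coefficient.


Given values:
  Z1 = 1873.5 rayl, Z2 = 1249.4 rayl
Formula: R = (Z2 - Z1) / (Z2 + Z1)
Numerator: Z2 - Z1 = 1249.4 - 1873.5 = -624.1
Denominator: Z2 + Z1 = 1249.4 + 1873.5 = 3122.9
R = -624.1 / 3122.9 = -0.1998

-0.1998


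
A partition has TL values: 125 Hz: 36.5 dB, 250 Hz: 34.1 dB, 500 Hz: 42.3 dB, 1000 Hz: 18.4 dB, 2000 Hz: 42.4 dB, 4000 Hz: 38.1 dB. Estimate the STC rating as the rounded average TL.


Given TL values at each frequency:
  125 Hz: 36.5 dB
  250 Hz: 34.1 dB
  500 Hz: 42.3 dB
  1000 Hz: 18.4 dB
  2000 Hz: 42.4 dB
  4000 Hz: 38.1 dB
Formula: STC ~ round(average of TL values)
Sum = 36.5 + 34.1 + 42.3 + 18.4 + 42.4 + 38.1 = 211.8
Average = 211.8 / 6 = 35.3
Rounded: 35

35


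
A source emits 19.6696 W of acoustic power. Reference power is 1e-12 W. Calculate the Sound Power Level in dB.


Given values:
  W = 19.6696 W
  W_ref = 1e-12 W
Formula: SWL = 10 * log10(W / W_ref)
Compute ratio: W / W_ref = 19669600000000
Compute log10: log10(19669600000000) = 13.293796
Multiply: SWL = 10 * 13.293796 = 132.94

132.94 dB


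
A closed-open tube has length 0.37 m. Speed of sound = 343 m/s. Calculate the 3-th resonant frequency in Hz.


Given values:
  Tube type: closed-open, L = 0.37 m, c = 343 m/s, n = 3
Formula: f_n = (2n - 1) * c / (4 * L)
Compute 2n - 1 = 2*3 - 1 = 5
Compute 4 * L = 4 * 0.37 = 1.48
f = 5 * 343 / 1.48
f = 1158.78

1158.78 Hz


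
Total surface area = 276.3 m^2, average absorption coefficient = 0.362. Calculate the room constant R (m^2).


Given values:
  S = 276.3 m^2, alpha = 0.362
Formula: R = S * alpha / (1 - alpha)
Numerator: 276.3 * 0.362 = 100.0206
Denominator: 1 - 0.362 = 0.638
R = 100.0206 / 0.638 = 156.77

156.77 m^2


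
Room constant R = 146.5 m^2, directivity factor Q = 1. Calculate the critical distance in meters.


Given values:
  R = 146.5 m^2, Q = 1
Formula: d_c = 0.141 * sqrt(Q * R)
Compute Q * R = 1 * 146.5 = 146.5
Compute sqrt(146.5) = 12.1037
d_c = 0.141 * 12.1037 = 1.707

1.707 m


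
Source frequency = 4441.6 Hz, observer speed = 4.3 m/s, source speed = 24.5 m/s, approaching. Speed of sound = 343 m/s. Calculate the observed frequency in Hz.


Given values:
  f_s = 4441.6 Hz, v_o = 4.3 m/s, v_s = 24.5 m/s
  Direction: approaching
Formula: f_o = f_s * (c + v_o) / (c - v_s)
Numerator: c + v_o = 343 + 4.3 = 347.3
Denominator: c - v_s = 343 - 24.5 = 318.5
f_o = 4441.6 * 347.3 / 318.5 = 4843.23

4843.23 Hz


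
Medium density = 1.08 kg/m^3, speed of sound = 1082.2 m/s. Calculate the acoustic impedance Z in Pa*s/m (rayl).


Given values:
  rho = 1.08 kg/m^3
  c = 1082.2 m/s
Formula: Z = rho * c
Z = 1.08 * 1082.2
Z = 1168.78

1168.78 rayl


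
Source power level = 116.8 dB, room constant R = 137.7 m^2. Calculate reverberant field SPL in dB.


Given values:
  Lw = 116.8 dB, R = 137.7 m^2
Formula: SPL = Lw + 10 * log10(4 / R)
Compute 4 / R = 4 / 137.7 = 0.029049
Compute 10 * log10(0.029049) = -15.3687
SPL = 116.8 + (-15.3687) = 101.43

101.43 dB


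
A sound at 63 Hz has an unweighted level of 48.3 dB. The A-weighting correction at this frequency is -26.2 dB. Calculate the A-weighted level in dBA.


Given values:
  SPL = 48.3 dB
  A-weighting at 63 Hz = -26.2 dB
Formula: L_A = SPL + A_weight
L_A = 48.3 + (-26.2)
L_A = 22.1

22.1 dBA


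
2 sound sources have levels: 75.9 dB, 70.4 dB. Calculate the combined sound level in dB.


Formula: L_total = 10 * log10( sum(10^(Li/10)) )
  Source 1: 10^(75.9/10) = 38904514.4994
  Source 2: 10^(70.4/10) = 10964781.9614
Sum of linear values = 49869296.4608
L_total = 10 * log10(49869296.4608) = 76.98

76.98 dB


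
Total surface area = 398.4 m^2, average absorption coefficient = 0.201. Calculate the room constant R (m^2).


Given values:
  S = 398.4 m^2, alpha = 0.201
Formula: R = S * alpha / (1 - alpha)
Numerator: 398.4 * 0.201 = 80.0784
Denominator: 1 - 0.201 = 0.799
R = 80.0784 / 0.799 = 100.22

100.22 m^2


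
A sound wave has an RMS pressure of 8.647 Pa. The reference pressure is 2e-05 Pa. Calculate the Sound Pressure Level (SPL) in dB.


Given values:
  p = 8.647 Pa
  p_ref = 2e-05 Pa
Formula: SPL = 20 * log10(p / p_ref)
Compute ratio: p / p_ref = 8.647 / 2e-05 = 432350
Compute log10: log10(432350) = 5.635835
Multiply: SPL = 20 * 5.635835 = 112.72

112.72 dB


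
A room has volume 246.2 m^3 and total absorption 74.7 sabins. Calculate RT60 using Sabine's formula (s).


Given values:
  V = 246.2 m^3
  A = 74.7 sabins
Formula: RT60 = 0.161 * V / A
Numerator: 0.161 * 246.2 = 39.6382
RT60 = 39.6382 / 74.7 = 0.531

0.531 s


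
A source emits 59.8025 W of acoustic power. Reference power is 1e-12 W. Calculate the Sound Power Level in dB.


Given values:
  W = 59.8025 W
  W_ref = 1e-12 W
Formula: SWL = 10 * log10(W / W_ref)
Compute ratio: W / W_ref = 59802500000000
Compute log10: log10(59802500000000) = 13.776719
Multiply: SWL = 10 * 13.776719 = 137.77

137.77 dB


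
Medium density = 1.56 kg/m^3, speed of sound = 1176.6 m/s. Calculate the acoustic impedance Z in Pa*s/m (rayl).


Given values:
  rho = 1.56 kg/m^3
  c = 1176.6 m/s
Formula: Z = rho * c
Z = 1.56 * 1176.6
Z = 1835.5

1835.5 rayl


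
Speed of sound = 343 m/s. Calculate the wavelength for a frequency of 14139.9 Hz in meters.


Given values:
  c = 343 m/s, f = 14139.9 Hz
Formula: lambda = c / f
lambda = 343 / 14139.9
lambda = 0.0243

0.0243 m


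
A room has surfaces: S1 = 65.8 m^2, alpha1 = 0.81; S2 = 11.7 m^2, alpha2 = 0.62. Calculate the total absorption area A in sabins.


Given surfaces:
  Surface 1: 65.8 * 0.81 = 53.298
  Surface 2: 11.7 * 0.62 = 7.254
Formula: A = sum(Si * alpha_i)
A = 53.298 + 7.254
A = 60.55

60.55 sabins


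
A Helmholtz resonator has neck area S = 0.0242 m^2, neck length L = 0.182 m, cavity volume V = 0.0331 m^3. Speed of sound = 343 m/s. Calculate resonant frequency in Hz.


Given values:
  S = 0.0242 m^2, L = 0.182 m, V = 0.0331 m^3, c = 343 m/s
Formula: f = (c / (2*pi)) * sqrt(S / (V * L))
Compute V * L = 0.0331 * 0.182 = 0.0060242
Compute S / (V * L) = 0.0242 / 0.0060242 = 4.0171
Compute sqrt(4.0171) = 2.00427
Compute c / (2*pi) = 343 / 6.283185 = 54.590148
f = 54.590148 * 2.00427 = 109.41

109.41 Hz


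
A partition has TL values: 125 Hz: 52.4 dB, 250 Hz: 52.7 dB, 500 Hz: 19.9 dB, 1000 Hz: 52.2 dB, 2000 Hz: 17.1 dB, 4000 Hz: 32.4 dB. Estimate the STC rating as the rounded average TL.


Given TL values at each frequency:
  125 Hz: 52.4 dB
  250 Hz: 52.7 dB
  500 Hz: 19.9 dB
  1000 Hz: 52.2 dB
  2000 Hz: 17.1 dB
  4000 Hz: 32.4 dB
Formula: STC ~ round(average of TL values)
Sum = 52.4 + 52.7 + 19.9 + 52.2 + 17.1 + 32.4 = 226.7
Average = 226.7 / 6 = 37.78
Rounded: 38

38


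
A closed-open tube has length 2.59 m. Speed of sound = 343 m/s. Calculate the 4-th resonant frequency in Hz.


Given values:
  Tube type: closed-open, L = 2.59 m, c = 343 m/s, n = 4
Formula: f_n = (2n - 1) * c / (4 * L)
Compute 2n - 1 = 2*4 - 1 = 7
Compute 4 * L = 4 * 2.59 = 10.36
f = 7 * 343 / 10.36
f = 231.76

231.76 Hz


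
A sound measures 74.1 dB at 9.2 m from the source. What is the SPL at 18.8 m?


Given values:
  SPL1 = 74.1 dB, r1 = 9.2 m, r2 = 18.8 m
Formula: SPL2 = SPL1 - 20 * log10(r2 / r1)
Compute ratio: r2 / r1 = 18.8 / 9.2 = 2.0435
Compute log10: log10(2.0435) = 0.310375
Compute drop: 20 * 0.310375 = 6.2075
SPL2 = 74.1 - 6.2075 = 67.89

67.89 dB


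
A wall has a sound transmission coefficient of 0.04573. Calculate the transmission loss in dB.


Given values:
  tau = 0.04573
Formula: TL = 10 * log10(1 / tau)
Compute 1 / tau = 1 / 0.04573 = 21.8675
Compute log10(21.8675) = 1.339799
TL = 10 * 1.339799 = 13.4

13.4 dB


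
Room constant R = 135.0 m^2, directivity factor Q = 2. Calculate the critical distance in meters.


Given values:
  R = 135.0 m^2, Q = 2
Formula: d_c = 0.141 * sqrt(Q * R)
Compute Q * R = 2 * 135.0 = 270.0
Compute sqrt(270.0) = 16.4317
d_c = 0.141 * 16.4317 = 2.317

2.317 m


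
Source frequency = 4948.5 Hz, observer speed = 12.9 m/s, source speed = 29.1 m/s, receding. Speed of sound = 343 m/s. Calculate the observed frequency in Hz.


Given values:
  f_s = 4948.5 Hz, v_o = 12.9 m/s, v_s = 29.1 m/s
  Direction: receding
Formula: f_o = f_s * (c - v_o) / (c + v_s)
Numerator: c - v_o = 343 - 12.9 = 330.1
Denominator: c + v_s = 343 + 29.1 = 372.1
f_o = 4948.5 * 330.1 / 372.1 = 4389.95

4389.95 Hz


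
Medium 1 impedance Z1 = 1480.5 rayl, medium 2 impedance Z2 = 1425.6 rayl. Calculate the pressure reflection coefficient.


Given values:
  Z1 = 1480.5 rayl, Z2 = 1425.6 rayl
Formula: R = (Z2 - Z1) / (Z2 + Z1)
Numerator: Z2 - Z1 = 1425.6 - 1480.5 = -54.9
Denominator: Z2 + Z1 = 1425.6 + 1480.5 = 2906.1
R = -54.9 / 2906.1 = -0.0189

-0.0189


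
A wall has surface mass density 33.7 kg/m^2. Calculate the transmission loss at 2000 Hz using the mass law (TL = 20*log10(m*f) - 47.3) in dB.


Given values:
  m = 33.7 kg/m^2, f = 2000 Hz
Formula: TL = 20 * log10(m * f) - 47.3
Compute m * f = 33.7 * 2000 = 67400.0
Compute log10(67400.0) = 4.82866
Compute 20 * 4.82866 = 96.5732
TL = 96.5732 - 47.3 = 49.27

49.27 dB


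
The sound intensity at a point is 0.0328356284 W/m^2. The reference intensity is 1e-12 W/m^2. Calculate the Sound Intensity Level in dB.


Given values:
  I = 0.0328356284 W/m^2
  I_ref = 1e-12 W/m^2
Formula: SIL = 10 * log10(I / I_ref)
Compute ratio: I / I_ref = 32835628400
Compute log10: log10(32835628400) = 10.516345
Multiply: SIL = 10 * 10.516345 = 105.16

105.16 dB


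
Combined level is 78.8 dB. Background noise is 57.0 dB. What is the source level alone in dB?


Given values:
  L_total = 78.8 dB, L_bg = 57.0 dB
Formula: L_source = 10 * log10(10^(L_total/10) - 10^(L_bg/10))
Convert to linear:
  10^(78.8/10) = 75857757.5029
  10^(57.0/10) = 501187.2336
Difference: 75857757.5029 - 501187.2336 = 75356570.2693
L_source = 10 * log10(75356570.2693) = 78.77

78.77 dB


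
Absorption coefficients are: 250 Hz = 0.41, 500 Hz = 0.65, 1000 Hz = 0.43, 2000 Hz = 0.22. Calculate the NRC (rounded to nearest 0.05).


Given values:
  a_250 = 0.41, a_500 = 0.65
  a_1000 = 0.43, a_2000 = 0.22
Formula: NRC = (a250 + a500 + a1000 + a2000) / 4
Sum = 0.41 + 0.65 + 0.43 + 0.22 = 1.71
NRC = 1.71 / 4 = 0.4275
Rounded to nearest 0.05: 0.45

0.45


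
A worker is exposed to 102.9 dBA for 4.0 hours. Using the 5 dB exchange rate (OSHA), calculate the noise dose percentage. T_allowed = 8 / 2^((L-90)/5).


Given values:
  L = 102.9 dBA, T = 4.0 hours
Formula: T_allowed = 8 / 2^((L - 90) / 5)
Compute exponent: (102.9 - 90) / 5 = 2.58
Compute 2^(2.58) = 5.979397
T_allowed = 8 / 5.979397 = 1.337928 hours
Dose = (T / T_allowed) * 100
Dose = (4.0 / 1.337928) * 100 = 298.97

298.97 %


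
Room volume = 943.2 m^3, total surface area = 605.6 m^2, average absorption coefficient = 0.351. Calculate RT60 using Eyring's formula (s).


Given values:
  V = 943.2 m^3, S = 605.6 m^2, alpha = 0.351
Formula: RT60 = 0.161 * V / (-S * ln(1 - alpha))
Compute ln(1 - 0.351) = ln(0.649) = -0.432323
Denominator: -605.6 * -0.432323 = 261.8148
Numerator: 0.161 * 943.2 = 151.8552
RT60 = 151.8552 / 261.8148 = 0.58

0.58 s


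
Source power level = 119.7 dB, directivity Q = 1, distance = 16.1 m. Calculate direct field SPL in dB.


Given values:
  Lw = 119.7 dB, Q = 1, r = 16.1 m
Formula: SPL = Lw + 10 * log10(Q / (4 * pi * r^2))
Compute 4 * pi * r^2 = 4 * pi * 16.1^2 = 3257.3289
Compute Q / denom = 1 / 3257.3289 = 0.000307
Compute 10 * log10(0.000307) = -35.1286
SPL = 119.7 + (-35.1286) = 84.57

84.57 dB


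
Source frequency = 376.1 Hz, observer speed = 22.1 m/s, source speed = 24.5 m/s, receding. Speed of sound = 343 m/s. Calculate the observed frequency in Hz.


Given values:
  f_s = 376.1 Hz, v_o = 22.1 m/s, v_s = 24.5 m/s
  Direction: receding
Formula: f_o = f_s * (c - v_o) / (c + v_s)
Numerator: c - v_o = 343 - 22.1 = 320.9
Denominator: c + v_s = 343 + 24.5 = 367.5
f_o = 376.1 * 320.9 / 367.5 = 328.41

328.41 Hz


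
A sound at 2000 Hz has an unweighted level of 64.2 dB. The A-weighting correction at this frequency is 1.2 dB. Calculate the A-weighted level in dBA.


Given values:
  SPL = 64.2 dB
  A-weighting at 2000 Hz = 1.2 dB
Formula: L_A = SPL + A_weight
L_A = 64.2 + (1.2)
L_A = 65.4

65.4 dBA


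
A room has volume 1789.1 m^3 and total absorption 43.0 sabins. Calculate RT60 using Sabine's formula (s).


Given values:
  V = 1789.1 m^3
  A = 43.0 sabins
Formula: RT60 = 0.161 * V / A
Numerator: 0.161 * 1789.1 = 288.0451
RT60 = 288.0451 / 43.0 = 6.699

6.699 s


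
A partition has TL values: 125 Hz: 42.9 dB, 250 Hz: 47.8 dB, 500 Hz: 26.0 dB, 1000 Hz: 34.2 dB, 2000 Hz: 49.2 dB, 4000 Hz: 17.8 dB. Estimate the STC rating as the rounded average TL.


Given TL values at each frequency:
  125 Hz: 42.9 dB
  250 Hz: 47.8 dB
  500 Hz: 26.0 dB
  1000 Hz: 34.2 dB
  2000 Hz: 49.2 dB
  4000 Hz: 17.8 dB
Formula: STC ~ round(average of TL values)
Sum = 42.9 + 47.8 + 26.0 + 34.2 + 49.2 + 17.8 = 217.9
Average = 217.9 / 6 = 36.32
Rounded: 36

36


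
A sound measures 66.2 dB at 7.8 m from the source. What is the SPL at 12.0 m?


Given values:
  SPL1 = 66.2 dB, r1 = 7.8 m, r2 = 12.0 m
Formula: SPL2 = SPL1 - 20 * log10(r2 / r1)
Compute ratio: r2 / r1 = 12.0 / 7.8 = 1.5385
Compute log10: log10(1.5385) = 0.187098
Compute drop: 20 * 0.187098 = 3.742
SPL2 = 66.2 - 3.742 = 62.46

62.46 dB


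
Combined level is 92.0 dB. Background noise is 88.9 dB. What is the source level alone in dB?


Given values:
  L_total = 92.0 dB, L_bg = 88.9 dB
Formula: L_source = 10 * log10(10^(L_total/10) - 10^(L_bg/10))
Convert to linear:
  10^(92.0/10) = 1584893192.4611
  10^(88.9/10) = 776247116.6287
Difference: 1584893192.4611 - 776247116.6287 = 808646075.8324
L_source = 10 * log10(808646075.8324) = 89.08

89.08 dB


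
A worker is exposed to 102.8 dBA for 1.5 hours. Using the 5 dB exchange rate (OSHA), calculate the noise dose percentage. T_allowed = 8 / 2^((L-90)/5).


Given values:
  L = 102.8 dBA, T = 1.5 hours
Formula: T_allowed = 8 / 2^((L - 90) / 5)
Compute exponent: (102.8 - 90) / 5 = 2.56
Compute 2^(2.56) = 5.897077
T_allowed = 8 / 5.897077 = 1.356604 hours
Dose = (T / T_allowed) * 100
Dose = (1.5 / 1.356604) * 100 = 110.57

110.57 %


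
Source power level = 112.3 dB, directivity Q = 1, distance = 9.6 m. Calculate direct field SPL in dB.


Given values:
  Lw = 112.3 dB, Q = 1, r = 9.6 m
Formula: SPL = Lw + 10 * log10(Q / (4 * pi * r^2))
Compute 4 * pi * r^2 = 4 * pi * 9.6^2 = 1158.1167
Compute Q / denom = 1 / 1158.1167 = 0.00086347
Compute 10 * log10(0.00086347) = -30.6375
SPL = 112.3 + (-30.6375) = 81.66

81.66 dB


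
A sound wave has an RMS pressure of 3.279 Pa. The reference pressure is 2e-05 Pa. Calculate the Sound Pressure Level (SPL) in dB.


Given values:
  p = 3.279 Pa
  p_ref = 2e-05 Pa
Formula: SPL = 20 * log10(p / p_ref)
Compute ratio: p / p_ref = 3.279 / 2e-05 = 163950
Compute log10: log10(163950) = 5.214711
Multiply: SPL = 20 * 5.214711 = 104.29

104.29 dB


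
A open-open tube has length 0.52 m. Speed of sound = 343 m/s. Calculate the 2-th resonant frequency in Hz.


Given values:
  Tube type: open-open, L = 0.52 m, c = 343 m/s, n = 2
Formula: f_n = n * c / (2 * L)
Compute 2 * L = 2 * 0.52 = 1.04
f = 2 * 343 / 1.04
f = 659.62

659.62 Hz


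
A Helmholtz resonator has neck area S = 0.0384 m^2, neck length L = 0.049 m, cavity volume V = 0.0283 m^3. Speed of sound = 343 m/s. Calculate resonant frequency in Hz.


Given values:
  S = 0.0384 m^2, L = 0.049 m, V = 0.0283 m^3, c = 343 m/s
Formula: f = (c / (2*pi)) * sqrt(S / (V * L))
Compute V * L = 0.0283 * 0.049 = 0.0013867
Compute S / (V * L) = 0.0384 / 0.0013867 = 27.6916
Compute sqrt(27.6916) = 5.262281
Compute c / (2*pi) = 343 / 6.283185 = 54.590148
f = 54.590148 * 5.262281 = 287.27

287.27 Hz


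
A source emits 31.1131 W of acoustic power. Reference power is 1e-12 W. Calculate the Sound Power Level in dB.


Given values:
  W = 31.1131 W
  W_ref = 1e-12 W
Formula: SWL = 10 * log10(W / W_ref)
Compute ratio: W / W_ref = 31113100000000
Compute log10: log10(31113100000000) = 13.492943
Multiply: SWL = 10 * 13.492943 = 134.93

134.93 dB


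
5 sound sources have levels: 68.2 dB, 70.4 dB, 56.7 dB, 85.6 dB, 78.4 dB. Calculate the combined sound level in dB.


Formula: L_total = 10 * log10( sum(10^(Li/10)) )
  Source 1: 10^(68.2/10) = 6606934.4801
  Source 2: 10^(70.4/10) = 10964781.9614
  Source 3: 10^(56.7/10) = 467735.1413
  Source 4: 10^(85.6/10) = 363078054.7701
  Source 5: 10^(78.4/10) = 69183097.0919
Sum of linear values = 450300603.4448
L_total = 10 * log10(450300603.4448) = 86.54

86.54 dB


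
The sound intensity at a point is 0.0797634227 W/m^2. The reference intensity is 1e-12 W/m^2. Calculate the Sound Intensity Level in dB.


Given values:
  I = 0.0797634227 W/m^2
  I_ref = 1e-12 W/m^2
Formula: SIL = 10 * log10(I / I_ref)
Compute ratio: I / I_ref = 79763422700
Compute log10: log10(79763422700) = 10.901804
Multiply: SIL = 10 * 10.901804 = 109.02

109.02 dB


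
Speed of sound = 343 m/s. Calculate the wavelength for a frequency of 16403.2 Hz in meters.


Given values:
  c = 343 m/s, f = 16403.2 Hz
Formula: lambda = c / f
lambda = 343 / 16403.2
lambda = 0.0209

0.0209 m


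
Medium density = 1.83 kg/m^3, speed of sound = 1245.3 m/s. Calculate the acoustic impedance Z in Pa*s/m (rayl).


Given values:
  rho = 1.83 kg/m^3
  c = 1245.3 m/s
Formula: Z = rho * c
Z = 1.83 * 1245.3
Z = 2278.9

2278.9 rayl


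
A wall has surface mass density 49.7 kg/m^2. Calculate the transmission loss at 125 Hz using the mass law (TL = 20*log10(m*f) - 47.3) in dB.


Given values:
  m = 49.7 kg/m^2, f = 125 Hz
Formula: TL = 20 * log10(m * f) - 47.3
Compute m * f = 49.7 * 125 = 6212.5
Compute log10(6212.5) = 3.793266
Compute 20 * 3.793266 = 75.8653
TL = 75.8653 - 47.3 = 28.57

28.57 dB


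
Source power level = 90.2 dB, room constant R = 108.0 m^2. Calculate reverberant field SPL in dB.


Given values:
  Lw = 90.2 dB, R = 108.0 m^2
Formula: SPL = Lw + 10 * log10(4 / R)
Compute 4 / R = 4 / 108.0 = 0.037037
Compute 10 * log10(0.037037) = -14.3136
SPL = 90.2 + (-14.3136) = 75.89

75.89 dB


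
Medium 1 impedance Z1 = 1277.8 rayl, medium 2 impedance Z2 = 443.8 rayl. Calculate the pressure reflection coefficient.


Given values:
  Z1 = 1277.8 rayl, Z2 = 443.8 rayl
Formula: R = (Z2 - Z1) / (Z2 + Z1)
Numerator: Z2 - Z1 = 443.8 - 1277.8 = -834.0
Denominator: Z2 + Z1 = 443.8 + 1277.8 = 1721.6
R = -834.0 / 1721.6 = -0.4844

-0.4844


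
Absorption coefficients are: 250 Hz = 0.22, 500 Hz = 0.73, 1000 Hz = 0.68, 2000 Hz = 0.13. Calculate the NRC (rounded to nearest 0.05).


Given values:
  a_250 = 0.22, a_500 = 0.73
  a_1000 = 0.68, a_2000 = 0.13
Formula: NRC = (a250 + a500 + a1000 + a2000) / 4
Sum = 0.22 + 0.73 + 0.68 + 0.13 = 1.76
NRC = 1.76 / 4 = 0.44
Rounded to nearest 0.05: 0.45

0.45


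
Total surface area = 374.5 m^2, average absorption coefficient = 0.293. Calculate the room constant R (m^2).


Given values:
  S = 374.5 m^2, alpha = 0.293
Formula: R = S * alpha / (1 - alpha)
Numerator: 374.5 * 0.293 = 109.7285
Denominator: 1 - 0.293 = 0.707
R = 109.7285 / 0.707 = 155.2

155.2 m^2


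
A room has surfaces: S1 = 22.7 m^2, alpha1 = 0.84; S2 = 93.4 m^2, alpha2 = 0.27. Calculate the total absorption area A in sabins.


Given surfaces:
  Surface 1: 22.7 * 0.84 = 19.068
  Surface 2: 93.4 * 0.27 = 25.218
Formula: A = sum(Si * alpha_i)
A = 19.068 + 25.218
A = 44.29

44.29 sabins


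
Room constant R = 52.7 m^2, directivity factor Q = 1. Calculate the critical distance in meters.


Given values:
  R = 52.7 m^2, Q = 1
Formula: d_c = 0.141 * sqrt(Q * R)
Compute Q * R = 1 * 52.7 = 52.7
Compute sqrt(52.7) = 7.2595
d_c = 0.141 * 7.2595 = 1.024

1.024 m


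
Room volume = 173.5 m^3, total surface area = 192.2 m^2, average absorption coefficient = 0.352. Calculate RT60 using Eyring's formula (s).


Given values:
  V = 173.5 m^3, S = 192.2 m^2, alpha = 0.352
Formula: RT60 = 0.161 * V / (-S * ln(1 - alpha))
Compute ln(1 - 0.352) = ln(0.648) = -0.433865
Denominator: -192.2 * -0.433865 = 83.3889
Numerator: 0.161 * 173.5 = 27.9335
RT60 = 27.9335 / 83.3889 = 0.335

0.335 s


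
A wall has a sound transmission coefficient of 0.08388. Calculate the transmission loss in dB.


Given values:
  tau = 0.08388
Formula: TL = 10 * log10(1 / tau)
Compute 1 / tau = 1 / 0.08388 = 11.9218
Compute log10(11.9218) = 1.076342
TL = 10 * 1.076342 = 10.76

10.76 dB


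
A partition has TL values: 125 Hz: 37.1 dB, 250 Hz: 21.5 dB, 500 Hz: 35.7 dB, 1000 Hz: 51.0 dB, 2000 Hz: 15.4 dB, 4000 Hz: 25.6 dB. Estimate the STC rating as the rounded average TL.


Given TL values at each frequency:
  125 Hz: 37.1 dB
  250 Hz: 21.5 dB
  500 Hz: 35.7 dB
  1000 Hz: 51.0 dB
  2000 Hz: 15.4 dB
  4000 Hz: 25.6 dB
Formula: STC ~ round(average of TL values)
Sum = 37.1 + 21.5 + 35.7 + 51.0 + 15.4 + 25.6 = 186.3
Average = 186.3 / 6 = 31.05
Rounded: 31

31


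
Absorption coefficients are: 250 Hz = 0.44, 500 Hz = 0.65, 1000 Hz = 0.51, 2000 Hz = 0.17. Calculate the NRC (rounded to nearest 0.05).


Given values:
  a_250 = 0.44, a_500 = 0.65
  a_1000 = 0.51, a_2000 = 0.17
Formula: NRC = (a250 + a500 + a1000 + a2000) / 4
Sum = 0.44 + 0.65 + 0.51 + 0.17 = 1.77
NRC = 1.77 / 4 = 0.4425
Rounded to nearest 0.05: 0.45

0.45


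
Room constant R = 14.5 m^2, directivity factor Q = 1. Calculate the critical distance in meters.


Given values:
  R = 14.5 m^2, Q = 1
Formula: d_c = 0.141 * sqrt(Q * R)
Compute Q * R = 1 * 14.5 = 14.5
Compute sqrt(14.5) = 3.8079
d_c = 0.141 * 3.8079 = 0.537

0.537 m


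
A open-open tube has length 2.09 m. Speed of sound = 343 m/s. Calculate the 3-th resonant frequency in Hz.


Given values:
  Tube type: open-open, L = 2.09 m, c = 343 m/s, n = 3
Formula: f_n = n * c / (2 * L)
Compute 2 * L = 2 * 2.09 = 4.18
f = 3 * 343 / 4.18
f = 246.17

246.17 Hz


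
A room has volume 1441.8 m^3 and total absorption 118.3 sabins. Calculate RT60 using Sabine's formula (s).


Given values:
  V = 1441.8 m^3
  A = 118.3 sabins
Formula: RT60 = 0.161 * V / A
Numerator: 0.161 * 1441.8 = 232.1298
RT60 = 232.1298 / 118.3 = 1.962

1.962 s


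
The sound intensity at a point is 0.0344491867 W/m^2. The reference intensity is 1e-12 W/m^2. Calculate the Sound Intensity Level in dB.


Given values:
  I = 0.0344491867 W/m^2
  I_ref = 1e-12 W/m^2
Formula: SIL = 10 * log10(I / I_ref)
Compute ratio: I / I_ref = 34449186700
Compute log10: log10(34449186700) = 10.537179
Multiply: SIL = 10 * 10.537179 = 105.37

105.37 dB


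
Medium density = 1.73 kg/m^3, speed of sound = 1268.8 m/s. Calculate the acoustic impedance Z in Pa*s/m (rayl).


Given values:
  rho = 1.73 kg/m^3
  c = 1268.8 m/s
Formula: Z = rho * c
Z = 1.73 * 1268.8
Z = 2195.02

2195.02 rayl


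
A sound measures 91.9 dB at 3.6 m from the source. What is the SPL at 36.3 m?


Given values:
  SPL1 = 91.9 dB, r1 = 3.6 m, r2 = 36.3 m
Formula: SPL2 = SPL1 - 20 * log10(r2 / r1)
Compute ratio: r2 / r1 = 36.3 / 3.6 = 10.0833
Compute log10: log10(10.0833) = 1.003603
Compute drop: 20 * 1.003603 = 20.0721
SPL2 = 91.9 - 20.0721 = 71.83

71.83 dB


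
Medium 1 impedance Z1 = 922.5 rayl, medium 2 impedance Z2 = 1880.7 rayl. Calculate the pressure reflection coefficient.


Given values:
  Z1 = 922.5 rayl, Z2 = 1880.7 rayl
Formula: R = (Z2 - Z1) / (Z2 + Z1)
Numerator: Z2 - Z1 = 1880.7 - 922.5 = 958.2
Denominator: Z2 + Z1 = 1880.7 + 922.5 = 2803.2
R = 958.2 / 2803.2 = 0.3418

0.3418


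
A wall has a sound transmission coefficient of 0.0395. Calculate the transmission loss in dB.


Given values:
  tau = 0.0395
Formula: TL = 10 * log10(1 / tau)
Compute 1 / tau = 1 / 0.0395 = 25.3165
Compute log10(25.3165) = 1.403404
TL = 10 * 1.403404 = 14.03

14.03 dB


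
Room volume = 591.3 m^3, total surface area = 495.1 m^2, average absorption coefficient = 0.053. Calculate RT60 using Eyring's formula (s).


Given values:
  V = 591.3 m^3, S = 495.1 m^2, alpha = 0.053
Formula: RT60 = 0.161 * V / (-S * ln(1 - alpha))
Compute ln(1 - 0.053) = ln(0.947) = -0.054456
Denominator: -495.1 * -0.054456 = 26.9612
Numerator: 0.161 * 591.3 = 95.1993
RT60 = 95.1993 / 26.9612 = 3.531

3.531 s


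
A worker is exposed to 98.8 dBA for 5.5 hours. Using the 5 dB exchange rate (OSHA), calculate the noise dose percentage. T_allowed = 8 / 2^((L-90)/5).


Given values:
  L = 98.8 dBA, T = 5.5 hours
Formula: T_allowed = 8 / 2^((L - 90) / 5)
Compute exponent: (98.8 - 90) / 5 = 1.76
Compute 2^(1.76) = 3.386981
T_allowed = 8 / 3.386981 = 2.361985 hours
Dose = (T / T_allowed) * 100
Dose = (5.5 / 2.361985) * 100 = 232.85

232.85 %


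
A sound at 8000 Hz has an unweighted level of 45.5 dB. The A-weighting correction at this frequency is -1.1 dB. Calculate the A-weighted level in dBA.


Given values:
  SPL = 45.5 dB
  A-weighting at 8000 Hz = -1.1 dB
Formula: L_A = SPL + A_weight
L_A = 45.5 + (-1.1)
L_A = 44.4

44.4 dBA


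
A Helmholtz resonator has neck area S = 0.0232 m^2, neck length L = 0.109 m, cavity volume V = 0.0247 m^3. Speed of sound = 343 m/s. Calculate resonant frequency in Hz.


Given values:
  S = 0.0232 m^2, L = 0.109 m, V = 0.0247 m^3, c = 343 m/s
Formula: f = (c / (2*pi)) * sqrt(S / (V * L))
Compute V * L = 0.0247 * 0.109 = 0.0026923
Compute S / (V * L) = 0.0232 / 0.0026923 = 8.6172
Compute sqrt(8.6172) = 2.935507
Compute c / (2*pi) = 343 / 6.283185 = 54.590148
f = 54.590148 * 2.935507 = 160.25

160.25 Hz


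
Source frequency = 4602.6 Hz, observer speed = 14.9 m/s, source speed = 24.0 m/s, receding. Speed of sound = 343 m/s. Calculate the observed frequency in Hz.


Given values:
  f_s = 4602.6 Hz, v_o = 14.9 m/s, v_s = 24.0 m/s
  Direction: receding
Formula: f_o = f_s * (c - v_o) / (c + v_s)
Numerator: c - v_o = 343 - 14.9 = 328.1
Denominator: c + v_s = 343 + 24.0 = 367.0
f_o = 4602.6 * 328.1 / 367.0 = 4114.75

4114.75 Hz


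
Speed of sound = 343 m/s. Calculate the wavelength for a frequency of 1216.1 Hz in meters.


Given values:
  c = 343 m/s, f = 1216.1 Hz
Formula: lambda = c / f
lambda = 343 / 1216.1
lambda = 0.282

0.282 m


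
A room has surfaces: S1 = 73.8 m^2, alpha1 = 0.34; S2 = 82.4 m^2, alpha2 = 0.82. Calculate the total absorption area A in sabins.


Given surfaces:
  Surface 1: 73.8 * 0.34 = 25.092
  Surface 2: 82.4 * 0.82 = 67.568
Formula: A = sum(Si * alpha_i)
A = 25.092 + 67.568
A = 92.66

92.66 sabins


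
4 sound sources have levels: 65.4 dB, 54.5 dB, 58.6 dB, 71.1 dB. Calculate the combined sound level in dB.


Formula: L_total = 10 * log10( sum(10^(Li/10)) )
  Source 1: 10^(65.4/10) = 3467368.5045
  Source 2: 10^(54.5/10) = 281838.2931
  Source 3: 10^(58.6/10) = 724435.9601
  Source 4: 10^(71.1/10) = 12882495.5169
Sum of linear values = 17356138.2746
L_total = 10 * log10(17356138.2746) = 72.39

72.39 dB


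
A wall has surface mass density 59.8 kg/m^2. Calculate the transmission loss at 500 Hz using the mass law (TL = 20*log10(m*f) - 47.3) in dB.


Given values:
  m = 59.8 kg/m^2, f = 500 Hz
Formula: TL = 20 * log10(m * f) - 47.3
Compute m * f = 59.8 * 500 = 29900.0
Compute log10(29900.0) = 4.475671
Compute 20 * 4.475671 = 89.5134
TL = 89.5134 - 47.3 = 42.21

42.21 dB


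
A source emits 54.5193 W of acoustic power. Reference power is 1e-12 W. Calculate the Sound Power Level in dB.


Given values:
  W = 54.5193 W
  W_ref = 1e-12 W
Formula: SWL = 10 * log10(W / W_ref)
Compute ratio: W / W_ref = 54519300000000
Compute log10: log10(54519300000000) = 13.73655
Multiply: SWL = 10 * 13.73655 = 137.37

137.37 dB


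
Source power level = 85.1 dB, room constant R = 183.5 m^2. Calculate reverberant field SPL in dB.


Given values:
  Lw = 85.1 dB, R = 183.5 m^2
Formula: SPL = Lw + 10 * log10(4 / R)
Compute 4 / R = 4 / 183.5 = 0.021798
Compute 10 * log10(0.021798) = -16.6158
SPL = 85.1 + (-16.6158) = 68.48

68.48 dB


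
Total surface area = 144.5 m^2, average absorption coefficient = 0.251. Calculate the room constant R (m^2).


Given values:
  S = 144.5 m^2, alpha = 0.251
Formula: R = S * alpha / (1 - alpha)
Numerator: 144.5 * 0.251 = 36.2695
Denominator: 1 - 0.251 = 0.749
R = 36.2695 / 0.749 = 48.42

48.42 m^2


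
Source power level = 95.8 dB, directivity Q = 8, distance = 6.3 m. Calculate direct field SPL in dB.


Given values:
  Lw = 95.8 dB, Q = 8, r = 6.3 m
Formula: SPL = Lw + 10 * log10(Q / (4 * pi * r^2))
Compute 4 * pi * r^2 = 4 * pi * 6.3^2 = 498.7592
Compute Q / denom = 8 / 498.7592 = 0.0160398
Compute 10 * log10(0.0160398) = -17.948
SPL = 95.8 + (-17.948) = 77.85

77.85 dB


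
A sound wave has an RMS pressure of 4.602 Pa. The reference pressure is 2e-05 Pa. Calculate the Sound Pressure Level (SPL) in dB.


Given values:
  p = 4.602 Pa
  p_ref = 2e-05 Pa
Formula: SPL = 20 * log10(p / p_ref)
Compute ratio: p / p_ref = 4.602 / 2e-05 = 230100
Compute log10: log10(230100) = 5.361917
Multiply: SPL = 20 * 5.361917 = 107.24

107.24 dB


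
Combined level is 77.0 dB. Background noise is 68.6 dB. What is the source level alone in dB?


Given values:
  L_total = 77.0 dB, L_bg = 68.6 dB
Formula: L_source = 10 * log10(10^(L_total/10) - 10^(L_bg/10))
Convert to linear:
  10^(77.0/10) = 50118723.3627
  10^(68.6/10) = 7244359.6007
Difference: 50118723.3627 - 7244359.6007 = 42874363.762
L_source = 10 * log10(42874363.762) = 76.32

76.32 dB


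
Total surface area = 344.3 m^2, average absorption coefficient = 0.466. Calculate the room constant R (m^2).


Given values:
  S = 344.3 m^2, alpha = 0.466
Formula: R = S * alpha / (1 - alpha)
Numerator: 344.3 * 0.466 = 160.4438
Denominator: 1 - 0.466 = 0.534
R = 160.4438 / 0.534 = 300.46

300.46 m^2


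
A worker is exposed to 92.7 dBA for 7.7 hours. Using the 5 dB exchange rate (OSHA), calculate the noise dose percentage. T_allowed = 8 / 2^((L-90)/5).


Given values:
  L = 92.7 dBA, T = 7.7 hours
Formula: T_allowed = 8 / 2^((L - 90) / 5)
Compute exponent: (92.7 - 90) / 5 = 0.54
Compute 2^(0.54) = 1.453973
T_allowed = 8 / 1.453973 = 5.502165 hours
Dose = (T / T_allowed) * 100
Dose = (7.7 / 5.502165) * 100 = 139.94

139.94 %


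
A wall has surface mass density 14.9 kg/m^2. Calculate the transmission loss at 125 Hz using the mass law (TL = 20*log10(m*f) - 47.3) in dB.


Given values:
  m = 14.9 kg/m^2, f = 125 Hz
Formula: TL = 20 * log10(m * f) - 47.3
Compute m * f = 14.9 * 125 = 1862.5
Compute log10(1862.5) = 3.270096
Compute 20 * 3.270096 = 65.4019
TL = 65.4019 - 47.3 = 18.1

18.1 dB
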